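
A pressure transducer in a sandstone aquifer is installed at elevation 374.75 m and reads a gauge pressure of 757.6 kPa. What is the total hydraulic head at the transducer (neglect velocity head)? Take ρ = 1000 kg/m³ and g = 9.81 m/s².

h ≈ 451.98 m

ψ = P/(ρg) = 757.6×1000 / (1000 × 9.81) = 77.23 m.
h = z + ψ = 374.75 + 77.23 = 451.98 m.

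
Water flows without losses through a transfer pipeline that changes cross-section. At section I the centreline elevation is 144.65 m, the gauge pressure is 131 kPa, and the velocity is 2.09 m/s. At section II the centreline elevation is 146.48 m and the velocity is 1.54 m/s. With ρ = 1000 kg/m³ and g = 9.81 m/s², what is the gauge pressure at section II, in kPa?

Pressure head at I: ψ₁ = P₁/(ρg) = 131×1000 / (1000 × 9.81) = 13.35 m.
Velocity heads: v₁²/2g = 2.09²/19.62 = 0.223 m; v₂²/2g = 1.54²/19.62 = 0.121 m.
Total head H = z₁ + ψ₁ + v₁²/2g = 144.65 + 13.35 + 0.223 = 158.22 m.
ψ₂ = H − z₂ − v₂²/2g = 158.22 − 146.48 − 0.121 = 11.62 m.
P₂ = ρgψ₂ = 1000 × 9.81 × 11.62 ≈ 114 kPa.

P₂ ≈ 114 kPa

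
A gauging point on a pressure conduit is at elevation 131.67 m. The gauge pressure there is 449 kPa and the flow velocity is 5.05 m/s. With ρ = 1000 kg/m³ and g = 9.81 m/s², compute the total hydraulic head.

Pressure head ψ = P/(ρg) = 449×1000 / (1000 × 9.81) = 45.77 m.
Velocity head = v²/(2g) = 5.05² / (2 × 9.81) = 1.300 m.
h = z + ψ + v²/(2g) = 131.67 + 45.77 + 1.300 = 178.74 m.

h ≈ 178.74 m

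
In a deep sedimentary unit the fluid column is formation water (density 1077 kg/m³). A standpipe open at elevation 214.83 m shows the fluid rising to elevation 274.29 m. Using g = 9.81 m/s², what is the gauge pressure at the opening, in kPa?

P ≈ 628 kPa

Pressure head ψ = h − z = 274.29 − 214.83 = 59.46 m.
P = ρgψ = 1077 × 9.81 × 59.46 = 628217 Pa ≈ 628 kPa.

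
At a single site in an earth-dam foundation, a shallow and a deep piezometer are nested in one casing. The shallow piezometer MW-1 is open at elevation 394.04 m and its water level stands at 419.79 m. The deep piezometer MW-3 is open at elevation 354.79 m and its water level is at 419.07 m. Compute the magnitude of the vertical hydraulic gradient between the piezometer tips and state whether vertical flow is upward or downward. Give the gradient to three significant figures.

Total head at MW-1: h = 419.79 m (water level in the standpipe).
Total head at MW-3: h = 419.07 m.
Δh = h(MW-1) − h(MW-3) = 419.79 − 419.07 = 0.72 m.
Vertical separation Δz = 394.04 − 354.79 = 39.25 m.
|i_v| = |Δh| / Δz = 0.72 / 39.25 = 0.0183.
Head is higher in the shallow piezometer, so vertical flow is downward (recharge condition).

|i_v| ≈ 0.0183; vertical flow is downward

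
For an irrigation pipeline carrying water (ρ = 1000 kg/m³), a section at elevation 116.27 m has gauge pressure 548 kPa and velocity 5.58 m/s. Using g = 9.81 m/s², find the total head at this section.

h ≈ 173.72 m

Pressure head ψ = P/(ρg) = 548×1000 / (1000 × 9.81) = 55.86 m.
Velocity head = v²/(2g) = 5.58² / (2 × 9.81) = 1.587 m.
h = z + ψ + v²/(2g) = 116.27 + 55.86 + 1.587 = 173.72 m.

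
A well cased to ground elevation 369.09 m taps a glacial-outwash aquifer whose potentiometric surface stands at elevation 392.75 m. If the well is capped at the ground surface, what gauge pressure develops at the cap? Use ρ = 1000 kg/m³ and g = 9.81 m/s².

P ≈ 232 kPa

Head above the cap: Δh = 392.75 − 369.09 = 23.66 m.
P = ρgΔh = 1000 × 9.81 × 23.66 = 232105 Pa ≈ 232 kPa.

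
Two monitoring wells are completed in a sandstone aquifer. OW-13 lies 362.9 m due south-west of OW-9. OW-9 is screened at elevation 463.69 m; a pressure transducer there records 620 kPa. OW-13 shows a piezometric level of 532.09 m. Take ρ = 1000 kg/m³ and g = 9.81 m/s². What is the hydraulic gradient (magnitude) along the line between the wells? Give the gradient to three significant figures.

Pressure head at OW-9: ψ = P/(ρg) = 620×1000 / (1000 × 9.81) = 63.20 m.
Total head at OW-9: h = z + ψ = 463.69 + 63.20 = 526.89 m.
Total head at OW-13: h = 532.09 m (water level in the piezometer is the total head).
Head difference: h(OW-9) − h(OW-13) = 526.89 − 532.09 = -5.20 m.
Hydraulic gradient: i = |Δh| / L = 5.20 / 362.9 = 0.0143.

i ≈ 0.0143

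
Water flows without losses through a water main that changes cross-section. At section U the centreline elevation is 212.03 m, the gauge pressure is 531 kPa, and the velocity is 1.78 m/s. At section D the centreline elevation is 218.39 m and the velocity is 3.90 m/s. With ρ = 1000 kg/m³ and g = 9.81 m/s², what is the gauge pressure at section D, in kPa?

P₂ ≈ 463 kPa

Pressure head at U: ψ₁ = P₁/(ρg) = 531×1000 / (1000 × 9.81) = 54.13 m.
Velocity heads: v₁²/2g = 1.78²/19.62 = 0.161 m; v₂²/2g = 3.90²/19.62 = 0.775 m.
Total head H = z₁ + ψ₁ + v₁²/2g = 212.03 + 54.13 + 0.161 = 266.32 m.
ψ₂ = H − z₂ − v₂²/2g = 266.32 − 218.39 − 0.775 = 47.16 m.
P₂ = ρgψ₂ = 1000 × 9.81 × 47.16 ≈ 463 kPa.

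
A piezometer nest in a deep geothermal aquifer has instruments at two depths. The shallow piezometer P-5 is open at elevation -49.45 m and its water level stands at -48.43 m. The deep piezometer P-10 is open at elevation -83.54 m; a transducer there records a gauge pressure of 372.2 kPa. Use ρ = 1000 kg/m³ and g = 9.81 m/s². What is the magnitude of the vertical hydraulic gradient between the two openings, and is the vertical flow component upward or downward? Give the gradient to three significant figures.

|i_v| ≈ 0.0830; vertical flow is upward

Total head at P-5: h = -48.43 m (water level in the standpipe).
Pressure head at P-10: ψ = P/(ρg) = 372.2×1000 / (1000 × 9.81) = 37.94 m.
Total head at P-10: h = z + ψ = -83.54 + 37.94 = -45.60 m.
Δh = h(P-5) − h(P-10) = -48.43 − (-45.60) = -2.83 m.
Vertical separation Δz = -49.45 − (-83.54) = 34.09 m.
|i_v| = |Δh| / Δz = 2.83 / 34.09 = 0.0830.
Head is higher in the deep piezometer, so vertical flow is upward (discharge condition).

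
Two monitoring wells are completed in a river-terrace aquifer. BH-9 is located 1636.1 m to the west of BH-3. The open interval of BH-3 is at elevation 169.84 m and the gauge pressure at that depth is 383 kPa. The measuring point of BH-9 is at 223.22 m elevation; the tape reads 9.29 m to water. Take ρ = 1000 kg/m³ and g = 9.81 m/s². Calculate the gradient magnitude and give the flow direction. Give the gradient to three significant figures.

i ≈ 0.00309; groundwater flows toward the east

Pressure head at BH-3: ψ = P/(ρg) = 383×1000 / (1000 × 9.81) = 39.04 m.
Total head at BH-3: h = z + ψ = 169.84 + 39.04 = 208.88 m.
Total head at BH-9: h = 223.22 − 9.29 = 213.93 m.
Head difference: h(BH-3) − h(BH-9) = 208.88 − 213.93 = -5.05 m.
Hydraulic gradient: i = |Δh| / L = 5.05 / 1636.1 = 0.00309.
Flow is from higher to lower head: from BH-9 toward BH-3, i.e. toward the east.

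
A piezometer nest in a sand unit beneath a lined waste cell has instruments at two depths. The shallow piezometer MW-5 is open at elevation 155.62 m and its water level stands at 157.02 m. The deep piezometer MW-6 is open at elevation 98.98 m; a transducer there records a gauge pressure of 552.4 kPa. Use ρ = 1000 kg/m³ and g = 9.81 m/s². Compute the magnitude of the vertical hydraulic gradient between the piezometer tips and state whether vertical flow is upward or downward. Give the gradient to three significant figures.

Total head at MW-5: h = 157.02 m (water level in the standpipe).
Pressure head at MW-6: ψ = P/(ρg) = 552.4×1000 / (1000 × 9.81) = 56.31 m.
Total head at MW-6: h = z + ψ = 98.98 + 56.31 = 155.29 m.
Δh = h(MW-5) − h(MW-6) = 157.02 − 155.29 = 1.73 m.
Vertical separation Δz = 155.62 − 98.98 = 56.64 m.
|i_v| = |Δh| / Δz = 1.73 / 56.64 = 0.0305.
Head is higher in the shallow piezometer, so vertical flow is downward (recharge condition).

|i_v| ≈ 0.0305; vertical flow is downward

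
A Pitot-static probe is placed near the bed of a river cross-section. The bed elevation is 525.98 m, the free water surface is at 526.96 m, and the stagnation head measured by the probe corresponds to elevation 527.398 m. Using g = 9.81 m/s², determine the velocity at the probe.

Near the bed, under hydrostatic conditions, the piezometric head (z + ψ) equals the free-surface elevation, 526.96 m.
Velocity head = total − piezometric = 527.398 − 526.96 = 0.438 m.
v = √(2g·h_v) = √(2 × 9.81 × 0.438) = 2.93 m/s.

v ≈ 2.93 m/s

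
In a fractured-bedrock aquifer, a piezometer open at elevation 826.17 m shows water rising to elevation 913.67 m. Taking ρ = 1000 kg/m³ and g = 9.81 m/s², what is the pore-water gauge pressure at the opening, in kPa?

Pressure head ψ = h − z = 913.67 − 826.17 = 87.50 m.
P = ρgψ = 1000 × 9.81 × 87.50 = 858375 Pa ≈ 858 kPa.

P ≈ 858 kPa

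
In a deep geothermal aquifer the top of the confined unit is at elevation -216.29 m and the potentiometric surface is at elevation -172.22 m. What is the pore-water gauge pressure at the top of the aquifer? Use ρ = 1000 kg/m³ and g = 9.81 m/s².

P ≈ 432 kPa

Pressure head at the aquifer top: ψ = h − z = -172.22 − (-216.29) = 44.07 m.
P = ρgψ = 1000 × 9.81 × 44.07 = 432327 Pa ≈ 432 kPa.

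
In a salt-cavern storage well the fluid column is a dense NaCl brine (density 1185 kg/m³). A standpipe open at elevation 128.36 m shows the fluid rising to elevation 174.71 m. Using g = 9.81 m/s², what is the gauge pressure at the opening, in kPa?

Pressure head ψ = h − z = 174.71 − 128.36 = 46.35 m.
P = ρgψ = 1185 × 9.81 × 46.35 = 538812 Pa ≈ 539 kPa.

P ≈ 539 kPa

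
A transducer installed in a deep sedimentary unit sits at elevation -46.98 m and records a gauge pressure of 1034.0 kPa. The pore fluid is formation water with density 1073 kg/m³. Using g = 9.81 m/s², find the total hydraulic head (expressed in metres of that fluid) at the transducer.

h ≈ 51.25 m

ψ = P/(ρg) = 1034.0×1000 / (1073 × 9.81) = 98.23 m.
h = z + ψ = -46.98 + 98.23 = 51.25 m.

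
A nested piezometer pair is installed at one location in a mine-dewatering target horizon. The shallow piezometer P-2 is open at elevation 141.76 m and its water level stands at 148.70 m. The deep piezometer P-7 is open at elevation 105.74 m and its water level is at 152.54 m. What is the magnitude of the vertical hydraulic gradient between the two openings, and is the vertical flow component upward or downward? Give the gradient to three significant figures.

Total head at P-2: h = 148.70 m (water level in the standpipe).
Total head at P-7: h = 152.54 m.
Δh = h(P-2) − h(P-7) = 148.70 − 152.54 = -3.84 m.
Vertical separation Δz = 141.76 − 105.74 = 36.02 m.
|i_v| = |Δh| / Δz = 3.84 / 36.02 = 0.107.
Head is higher in the deep piezometer, so vertical flow is upward (discharge condition).

|i_v| ≈ 0.107; vertical flow is upward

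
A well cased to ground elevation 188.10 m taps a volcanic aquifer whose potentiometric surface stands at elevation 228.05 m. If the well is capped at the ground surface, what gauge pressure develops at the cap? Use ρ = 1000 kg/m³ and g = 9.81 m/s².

P ≈ 392 kPa

Head above the cap: Δh = 228.05 − 188.10 = 39.95 m.
P = ρgΔh = 1000 × 9.81 × 39.95 = 391910 Pa ≈ 392 kPa.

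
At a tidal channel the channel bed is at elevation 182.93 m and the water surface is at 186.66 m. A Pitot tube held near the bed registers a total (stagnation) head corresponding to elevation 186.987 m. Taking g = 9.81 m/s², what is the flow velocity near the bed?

v ≈ 2.53 m/s

Near the bed, under hydrostatic conditions, the piezometric head (z + ψ) equals the free-surface elevation, 186.66 m.
Velocity head = total − piezometric = 186.987 − 186.66 = 0.327 m.
v = √(2g·h_v) = √(2 × 9.81 × 0.327) = 2.53 m/s.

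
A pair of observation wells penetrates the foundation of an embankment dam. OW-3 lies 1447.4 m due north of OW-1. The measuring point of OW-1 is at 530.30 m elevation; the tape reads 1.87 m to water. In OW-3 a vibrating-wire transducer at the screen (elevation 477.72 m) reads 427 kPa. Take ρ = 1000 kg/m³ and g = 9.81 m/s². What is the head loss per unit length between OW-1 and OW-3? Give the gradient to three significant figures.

i ≈ 0.00496 m/m

Total head at OW-1: h = 530.30 − 1.87 = 528.43 m.
Pressure head at OW-3: ψ = P/(ρg) = 427×1000 / (1000 × 9.81) = 43.53 m.
Total head at OW-3: h = z + ψ = 477.72 + 43.53 = 521.25 m.
Head difference: h(OW-1) − h(OW-3) = 528.43 − 521.25 = 7.18 m.
Hydraulic gradient: i = |Δh| / L = 7.18 / 1447.4 = 0.00496.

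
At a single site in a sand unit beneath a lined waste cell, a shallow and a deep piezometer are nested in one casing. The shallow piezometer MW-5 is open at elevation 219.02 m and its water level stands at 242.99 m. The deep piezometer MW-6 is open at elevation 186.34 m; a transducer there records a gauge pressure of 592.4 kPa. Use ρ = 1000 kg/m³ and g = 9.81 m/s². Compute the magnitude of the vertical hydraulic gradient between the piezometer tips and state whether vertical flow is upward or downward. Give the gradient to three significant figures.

|i_v| ≈ 0.114; vertical flow is upward

Total head at MW-5: h = 242.99 m (water level in the standpipe).
Pressure head at MW-6: ψ = P/(ρg) = 592.4×1000 / (1000 × 9.81) = 60.39 m.
Total head at MW-6: h = z + ψ = 186.34 + 60.39 = 246.73 m.
Δh = h(MW-5) − h(MW-6) = 242.99 − 246.73 = -3.74 m.
Vertical separation Δz = 219.02 − 186.34 = 32.68 m.
|i_v| = |Δh| / Δz = 3.74 / 32.68 = 0.114.
Head is higher in the deep piezometer, so vertical flow is upward (discharge condition).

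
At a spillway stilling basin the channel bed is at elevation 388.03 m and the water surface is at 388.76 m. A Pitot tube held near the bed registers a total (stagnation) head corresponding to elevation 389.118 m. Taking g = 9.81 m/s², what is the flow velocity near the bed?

Near the bed, under hydrostatic conditions, the piezometric head (z + ψ) equals the free-surface elevation, 388.76 m.
Velocity head = total − piezometric = 389.118 − 388.76 = 0.358 m.
v = √(2g·h_v) = √(2 × 9.81 × 0.358) = 2.65 m/s.

v ≈ 2.65 m/s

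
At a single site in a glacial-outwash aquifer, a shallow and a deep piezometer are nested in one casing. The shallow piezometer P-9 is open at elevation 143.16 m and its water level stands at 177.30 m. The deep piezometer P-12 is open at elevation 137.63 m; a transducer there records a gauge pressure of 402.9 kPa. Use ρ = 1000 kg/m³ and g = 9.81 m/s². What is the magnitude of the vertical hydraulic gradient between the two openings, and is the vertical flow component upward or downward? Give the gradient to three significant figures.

|i_v| ≈ 0.253; vertical flow is upward

Total head at P-9: h = 177.30 m (water level in the standpipe).
Pressure head at P-12: ψ = P/(ρg) = 402.9×1000 / (1000 × 9.81) = 41.07 m.
Total head at P-12: h = z + ψ = 137.63 + 41.07 = 178.70 m.
Δh = h(P-9) − h(P-12) = 177.30 − 178.70 = -1.40 m.
Vertical separation Δz = 143.16 − 137.63 = 5.53 m.
|i_v| = |Δh| / Δz = 1.40 / 5.53 = 0.253.
Head is higher in the deep piezometer, so vertical flow is upward (discharge condition).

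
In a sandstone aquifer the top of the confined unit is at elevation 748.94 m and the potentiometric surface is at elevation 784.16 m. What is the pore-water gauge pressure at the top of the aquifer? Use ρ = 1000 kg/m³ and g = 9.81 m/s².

Pressure head at the aquifer top: ψ = h − z = 784.16 − 748.94 = 35.22 m.
P = ρgψ = 1000 × 9.81 × 35.22 = 345508 Pa ≈ 346 kPa.

P ≈ 346 kPa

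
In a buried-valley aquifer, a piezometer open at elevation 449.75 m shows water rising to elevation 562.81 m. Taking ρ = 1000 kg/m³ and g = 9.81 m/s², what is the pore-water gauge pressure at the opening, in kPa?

P ≈ 1110 kPa

Pressure head ψ = h − z = 562.81 − 449.75 = 113.06 m.
P = ρgψ = 1000 × 9.81 × 113.06 = 1109119 Pa ≈ 1110 kPa.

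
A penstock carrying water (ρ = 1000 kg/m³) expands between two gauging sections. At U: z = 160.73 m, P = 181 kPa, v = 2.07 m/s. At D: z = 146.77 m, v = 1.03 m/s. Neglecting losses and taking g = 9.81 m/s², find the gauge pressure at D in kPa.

Pressure head at U: ψ₁ = P₁/(ρg) = 181×1000 / (1000 × 9.81) = 18.45 m.
Velocity heads: v₁²/2g = 2.07²/19.62 = 0.218 m; v₂²/2g = 1.03²/19.62 = 0.054 m.
Total head H = z₁ + ψ₁ + v₁²/2g = 160.73 + 18.45 + 0.218 = 179.40 m.
ψ₂ = H − z₂ − v₂²/2g = 179.40 − 146.77 − 0.054 = 32.58 m.
P₂ = ρgψ₂ = 1000 × 9.81 × 32.58 ≈ 320 kPa.

P₂ ≈ 320 kPa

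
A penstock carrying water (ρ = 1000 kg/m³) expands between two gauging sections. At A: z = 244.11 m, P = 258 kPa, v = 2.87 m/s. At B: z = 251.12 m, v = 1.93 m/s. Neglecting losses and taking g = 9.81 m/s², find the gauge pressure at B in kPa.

P₂ ≈ 191 kPa

Pressure head at A: ψ₁ = P₁/(ρg) = 258×1000 / (1000 × 9.81) = 26.30 m.
Velocity heads: v₁²/2g = 2.87²/19.62 = 0.420 m; v₂²/2g = 1.93²/19.62 = 0.190 m.
Total head H = z₁ + ψ₁ + v₁²/2g = 244.11 + 26.30 + 0.420 = 270.83 m.
ψ₂ = H − z₂ − v₂²/2g = 270.83 − 251.12 − 0.190 = 19.52 m.
P₂ = ρgψ₂ = 1000 × 9.81 × 19.52 ≈ 191 kPa.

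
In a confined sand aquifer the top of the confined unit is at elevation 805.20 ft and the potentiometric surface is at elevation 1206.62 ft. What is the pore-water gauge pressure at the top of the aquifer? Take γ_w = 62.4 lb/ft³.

Pressure head at the aquifer top: ψ = h − z = 1206.62 − 805.20 = 401.42 ft.
P = γψ/144 = 62.4 × 401.42 / 144 = 174 psi.

P ≈ 174 psi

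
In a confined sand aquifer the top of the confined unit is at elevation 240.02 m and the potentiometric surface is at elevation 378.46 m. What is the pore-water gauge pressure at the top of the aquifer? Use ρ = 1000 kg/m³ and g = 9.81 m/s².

Pressure head at the aquifer top: ψ = h − z = 378.46 − 240.02 = 138.44 m.
P = ρgψ = 1000 × 9.81 × 138.44 = 1358096 Pa ≈ 1360 kPa.

P ≈ 1360 kPa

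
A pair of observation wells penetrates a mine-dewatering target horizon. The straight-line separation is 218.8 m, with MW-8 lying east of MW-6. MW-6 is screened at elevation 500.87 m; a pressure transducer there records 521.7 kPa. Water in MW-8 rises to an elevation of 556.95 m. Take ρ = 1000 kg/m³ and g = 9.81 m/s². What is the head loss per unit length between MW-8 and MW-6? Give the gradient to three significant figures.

i ≈ 0.0133 m/m

Pressure head at MW-6: ψ = P/(ρg) = 521.7×1000 / (1000 × 9.81) = 53.18 m.
Total head at MW-6: h = z + ψ = 500.87 + 53.18 = 554.05 m.
Total head at MW-8: h = 556.95 m (water level in the piezometer is the total head).
Head difference: h(MW-6) − h(MW-8) = 554.05 − 556.95 = -2.90 m.
Hydraulic gradient: i = |Δh| / L = 2.90 / 218.8 = 0.0133.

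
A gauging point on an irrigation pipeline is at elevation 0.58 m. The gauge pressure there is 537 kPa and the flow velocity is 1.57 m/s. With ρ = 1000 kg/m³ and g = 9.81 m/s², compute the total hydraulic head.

h ≈ 55.45 m

Pressure head ψ = P/(ρg) = 537×1000 / (1000 × 9.81) = 54.74 m.
Velocity head = v²/(2g) = 1.57² / (2 × 9.81) = 0.126 m.
h = z + ψ + v²/(2g) = 0.58 + 54.74 + 0.126 = 55.45 m.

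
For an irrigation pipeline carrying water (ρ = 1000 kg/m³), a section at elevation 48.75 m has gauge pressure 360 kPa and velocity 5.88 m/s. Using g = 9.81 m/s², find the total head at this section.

Pressure head ψ = P/(ρg) = 360×1000 / (1000 × 9.81) = 36.70 m.
Velocity head = v²/(2g) = 5.88² / (2 × 9.81) = 1.762 m.
h = z + ψ + v²/(2g) = 48.75 + 36.70 + 1.762 = 87.21 m.

h ≈ 87.21 m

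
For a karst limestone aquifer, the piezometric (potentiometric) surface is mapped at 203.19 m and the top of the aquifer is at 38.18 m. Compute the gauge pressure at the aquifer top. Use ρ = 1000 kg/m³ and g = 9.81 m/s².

P ≈ 1620 kPa

Pressure head at the aquifer top: ψ = h − z = 203.19 − 38.18 = 165.01 m.
P = ρgψ = 1000 × 9.81 × 165.01 = 1618748 Pa ≈ 1620 kPa.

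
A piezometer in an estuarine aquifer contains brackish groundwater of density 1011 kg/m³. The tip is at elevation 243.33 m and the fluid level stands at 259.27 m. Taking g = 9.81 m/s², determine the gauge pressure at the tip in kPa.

Pressure head ψ = h − z = 259.27 − 243.33 = 15.94 m.
P = ρgψ = 1011 × 9.81 × 15.94 = 158091 Pa ≈ 158 kPa.

P ≈ 158 kPa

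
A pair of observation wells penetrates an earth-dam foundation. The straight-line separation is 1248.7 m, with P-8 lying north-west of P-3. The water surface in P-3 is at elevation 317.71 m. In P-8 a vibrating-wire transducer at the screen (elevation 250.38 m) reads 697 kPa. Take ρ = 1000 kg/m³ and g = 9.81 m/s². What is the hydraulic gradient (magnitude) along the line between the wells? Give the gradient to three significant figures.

i ≈ 0.00298

Total head at P-3: h = 317.71 m (water level in the piezometer is the total head).
Pressure head at P-8: ψ = P/(ρg) = 697×1000 / (1000 × 9.81) = 71.05 m.
Total head at P-8: h = z + ψ = 250.38 + 71.05 = 321.43 m.
Head difference: h(P-3) − h(P-8) = 317.71 − 321.43 = -3.72 m.
Hydraulic gradient: i = |Δh| / L = 3.72 / 1248.7 = 0.00298.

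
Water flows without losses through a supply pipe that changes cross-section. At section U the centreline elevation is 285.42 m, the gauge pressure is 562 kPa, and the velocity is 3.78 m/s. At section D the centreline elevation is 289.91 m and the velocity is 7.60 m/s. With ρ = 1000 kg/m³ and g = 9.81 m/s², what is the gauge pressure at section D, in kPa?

P₂ ≈ 496 kPa

Pressure head at U: ψ₁ = P₁/(ρg) = 562×1000 / (1000 × 9.81) = 57.29 m.
Velocity heads: v₁²/2g = 3.78²/19.62 = 0.728 m; v₂²/2g = 7.60²/19.62 = 2.944 m.
Total head H = z₁ + ψ₁ + v₁²/2g = 285.42 + 57.29 + 0.728 = 343.44 m.
ψ₂ = H − z₂ − v₂²/2g = 343.44 − 289.91 − 2.944 = 50.59 m.
P₂ = ρgψ₂ = 1000 × 9.81 × 50.59 ≈ 496 kPa.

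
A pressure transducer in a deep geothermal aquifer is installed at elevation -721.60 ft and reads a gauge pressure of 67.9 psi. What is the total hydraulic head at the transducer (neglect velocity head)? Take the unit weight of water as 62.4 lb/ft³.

h ≈ -564.91 ft

ψ = 144·P/γ = 144 × 67.9 / 62.4 = 156.69 ft.
h = z + ψ = -721.60 + 156.69 = -564.91 ft.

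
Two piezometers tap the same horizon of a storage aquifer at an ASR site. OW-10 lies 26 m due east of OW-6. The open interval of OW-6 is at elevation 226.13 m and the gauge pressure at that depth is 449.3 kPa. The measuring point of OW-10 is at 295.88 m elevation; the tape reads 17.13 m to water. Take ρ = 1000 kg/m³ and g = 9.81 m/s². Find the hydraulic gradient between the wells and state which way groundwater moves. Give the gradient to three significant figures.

Pressure head at OW-6: ψ = P/(ρg) = 449.3×1000 / (1000 × 9.81) = 45.80 m.
Total head at OW-6: h = z + ψ = 226.13 + 45.80 = 271.93 m.
Total head at OW-10: h = 295.88 − 17.13 = 278.75 m.
Head difference: h(OW-6) − h(OW-10) = 271.93 − 278.75 = -6.82 m.
Hydraulic gradient: i = |Δh| / L = 6.82 / 26 = 0.262.
Flow is from higher to lower head: from OW-10 toward OW-6, i.e. toward the west.

i ≈ 0.262; groundwater flows toward the west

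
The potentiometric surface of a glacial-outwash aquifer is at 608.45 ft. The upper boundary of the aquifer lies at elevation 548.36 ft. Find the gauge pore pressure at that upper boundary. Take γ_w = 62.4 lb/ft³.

P ≈ 26.0 psi

Pressure head at the aquifer top: ψ = h − z = 608.45 − 548.36 = 60.09 ft.
P = γψ/144 = 62.4 × 60.09 / 144 = 26.0 psi.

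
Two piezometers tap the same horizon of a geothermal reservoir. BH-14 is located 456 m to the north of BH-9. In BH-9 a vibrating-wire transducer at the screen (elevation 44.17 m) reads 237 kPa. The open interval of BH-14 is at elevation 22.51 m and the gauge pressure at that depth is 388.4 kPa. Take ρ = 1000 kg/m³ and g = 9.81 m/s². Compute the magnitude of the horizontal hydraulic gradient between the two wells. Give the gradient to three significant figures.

Pressure head at BH-9: ψ = P/(ρg) = 237×1000 / (1000 × 9.81) = 24.16 m.
Total head at BH-9: h = z + ψ = 44.17 + 24.16 = 68.33 m.
Pressure head at BH-14: ψ = P/(ρg) = 388.4×1000 / (1000 × 9.81) = 39.59 m.
Total head at BH-14: h = z + ψ = 22.51 + 39.59 = 62.10 m.
Head difference: h(BH-9) − h(BH-14) = 68.33 − 62.10 = 6.23 m.
Hydraulic gradient: i = |Δh| / L = 6.23 / 456 = 0.0137.

i ≈ 0.0137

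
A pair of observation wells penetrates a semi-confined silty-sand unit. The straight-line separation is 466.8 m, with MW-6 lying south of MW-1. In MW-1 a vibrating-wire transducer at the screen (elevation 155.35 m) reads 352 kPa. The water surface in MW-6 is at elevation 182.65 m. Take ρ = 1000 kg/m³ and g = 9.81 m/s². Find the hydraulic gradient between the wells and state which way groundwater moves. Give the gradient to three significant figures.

Pressure head at MW-1: ψ = P/(ρg) = 352×1000 / (1000 × 9.81) = 35.88 m.
Total head at MW-1: h = z + ψ = 155.35 + 35.88 = 191.23 m.
Total head at MW-6: h = 182.65 m (water level in the piezometer is the total head).
Head difference: h(MW-1) − h(MW-6) = 191.23 − 182.65 = 8.58 m.
Hydraulic gradient: i = |Δh| / L = 8.58 / 466.8 = 0.0184.
Flow is from higher to lower head: from MW-1 toward MW-6, i.e. toward the south.

i ≈ 0.0184; groundwater flows toward the south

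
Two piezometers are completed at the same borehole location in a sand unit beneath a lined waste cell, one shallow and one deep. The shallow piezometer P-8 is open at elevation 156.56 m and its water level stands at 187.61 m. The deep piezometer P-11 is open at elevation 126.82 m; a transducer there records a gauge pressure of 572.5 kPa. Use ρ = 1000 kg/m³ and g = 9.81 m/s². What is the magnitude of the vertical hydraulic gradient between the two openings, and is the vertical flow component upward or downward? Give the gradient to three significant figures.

Total head at P-8: h = 187.61 m (water level in the standpipe).
Pressure head at P-11: ψ = P/(ρg) = 572.5×1000 / (1000 × 9.81) = 58.36 m.
Total head at P-11: h = z + ψ = 126.82 + 58.36 = 185.18 m.
Δh = h(P-8) − h(P-11) = 187.61 − 185.18 = 2.43 m.
Vertical separation Δz = 156.56 − 126.82 = 29.74 m.
|i_v| = |Δh| / Δz = 2.43 / 29.74 = 0.0817.
Head is higher in the shallow piezometer, so vertical flow is downward (recharge condition).

|i_v| ≈ 0.0817; vertical flow is downward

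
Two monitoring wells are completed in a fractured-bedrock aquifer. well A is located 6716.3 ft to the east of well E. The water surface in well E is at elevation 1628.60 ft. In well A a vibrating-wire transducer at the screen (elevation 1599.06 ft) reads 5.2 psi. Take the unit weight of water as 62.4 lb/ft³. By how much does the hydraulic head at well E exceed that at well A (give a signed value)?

Δh ≈ 17.54 ft

Total head at well E: h = 1628.60 ft (water level in the piezometer is the total head).
Pressure head at well A: ψ = 144·P/γ = 144 × 5.2 / 62.4 = 12.00 ft.
Total head at well A: h = z + ψ = 1599.06 + 12.00 = 1611.06 ft.
Head difference: h(well E) − h(well A) = 1628.60 − 1611.06 = 17.54 ft.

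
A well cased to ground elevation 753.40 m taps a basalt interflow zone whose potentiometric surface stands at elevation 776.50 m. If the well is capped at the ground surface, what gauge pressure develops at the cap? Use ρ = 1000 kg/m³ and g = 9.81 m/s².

P ≈ 227 kPa

Head above the cap: Δh = 776.50 − 753.40 = 23.10 m.
P = ρgΔh = 1000 × 9.81 × 23.10 = 226611 Pa ≈ 227 kPa.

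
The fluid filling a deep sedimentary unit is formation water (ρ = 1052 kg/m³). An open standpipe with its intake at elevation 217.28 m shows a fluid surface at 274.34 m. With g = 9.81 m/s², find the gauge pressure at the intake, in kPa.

P ≈ 589 kPa

Pressure head ψ = h − z = 274.34 − 217.28 = 57.06 m.
P = ρgψ = 1052 × 9.81 × 57.06 = 588866 Pa ≈ 589 kPa.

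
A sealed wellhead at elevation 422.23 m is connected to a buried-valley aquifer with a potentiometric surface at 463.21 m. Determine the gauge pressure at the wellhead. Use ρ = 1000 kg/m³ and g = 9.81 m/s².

Head above the cap: Δh = 463.21 − 422.23 = 40.98 m.
P = ρgΔh = 1000 × 9.81 × 40.98 = 402014 Pa ≈ 402 kPa.

P ≈ 402 kPa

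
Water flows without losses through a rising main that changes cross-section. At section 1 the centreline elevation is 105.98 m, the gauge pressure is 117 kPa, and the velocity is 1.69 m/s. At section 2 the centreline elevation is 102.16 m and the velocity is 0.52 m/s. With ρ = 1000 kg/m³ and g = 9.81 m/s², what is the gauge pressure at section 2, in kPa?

Pressure head at 1: ψ₁ = P₁/(ρg) = 117×1000 / (1000 × 9.81) = 11.93 m.
Velocity heads: v₁²/2g = 1.69²/19.62 = 0.146 m; v₂²/2g = 0.52²/19.62 = 0.014 m.
Total head H = z₁ + ψ₁ + v₁²/2g = 105.98 + 11.93 + 0.146 = 118.06 m.
ψ₂ = H − z₂ − v₂²/2g = 118.06 − 102.16 − 0.014 = 15.89 m.
P₂ = ρgψ₂ = 1000 × 9.81 × 15.89 ≈ 156 kPa.

P₂ ≈ 156 kPa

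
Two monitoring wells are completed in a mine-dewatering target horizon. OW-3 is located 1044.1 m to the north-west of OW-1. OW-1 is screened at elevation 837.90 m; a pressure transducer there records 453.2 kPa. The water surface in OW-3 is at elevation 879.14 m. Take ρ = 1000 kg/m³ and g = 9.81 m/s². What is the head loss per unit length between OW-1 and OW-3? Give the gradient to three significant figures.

i ≈ 0.00475 m/m

Pressure head at OW-1: ψ = P/(ρg) = 453.2×1000 / (1000 × 9.81) = 46.20 m.
Total head at OW-1: h = z + ψ = 837.90 + 46.20 = 884.10 m.
Total head at OW-3: h = 879.14 m (water level in the piezometer is the total head).
Head difference: h(OW-1) − h(OW-3) = 884.10 − 879.14 = 4.96 m.
Hydraulic gradient: i = |Δh| / L = 4.96 / 1044.1 = 0.00475.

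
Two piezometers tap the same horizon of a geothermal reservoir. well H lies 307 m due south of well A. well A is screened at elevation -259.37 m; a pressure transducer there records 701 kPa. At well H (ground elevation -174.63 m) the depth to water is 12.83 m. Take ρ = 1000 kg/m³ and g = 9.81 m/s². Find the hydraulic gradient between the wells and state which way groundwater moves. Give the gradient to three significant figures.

i ≈ 0.00147; groundwater flows toward the north

Pressure head at well A: ψ = P/(ρg) = 701×1000 / (1000 × 9.81) = 71.46 m.
Total head at well A: h = z + ψ = -259.37 + 71.46 = -187.91 m.
Total head at well H: h = -174.63 − 12.83 = -187.46 m.
Head difference: h(well A) − h(well H) = -187.91 − (-187.46) = -0.45 m.
Hydraulic gradient: i = |Δh| / L = 0.45 / 307 = 0.00147.
Flow is from higher to lower head: from well H toward well A, i.e. toward the north.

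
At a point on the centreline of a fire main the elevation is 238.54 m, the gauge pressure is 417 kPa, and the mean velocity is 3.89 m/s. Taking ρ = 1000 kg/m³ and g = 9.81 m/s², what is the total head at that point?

Pressure head ψ = P/(ρg) = 417×1000 / (1000 × 9.81) = 42.51 m.
Velocity head = v²/(2g) = 3.89² / (2 × 9.81) = 0.771 m.
h = z + ψ + v²/(2g) = 238.54 + 42.51 + 0.771 = 281.82 m.

h ≈ 281.82 m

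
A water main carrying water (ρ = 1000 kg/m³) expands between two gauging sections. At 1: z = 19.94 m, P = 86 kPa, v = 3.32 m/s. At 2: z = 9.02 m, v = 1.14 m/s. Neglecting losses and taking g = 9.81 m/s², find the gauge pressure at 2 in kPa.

Pressure head at 1: ψ₁ = P₁/(ρg) = 86×1000 / (1000 × 9.81) = 8.77 m.
Velocity heads: v₁²/2g = 3.32²/19.62 = 0.562 m; v₂²/2g = 1.14²/19.62 = 0.066 m.
Total head H = z₁ + ψ₁ + v₁²/2g = 19.94 + 8.77 + 0.562 = 29.27 m.
ψ₂ = H − z₂ − v₂²/2g = 29.27 − 9.02 − 0.066 = 20.18 m.
P₂ = ρgψ₂ = 1000 × 9.81 × 20.18 ≈ 198 kPa.

P₂ ≈ 198 kPa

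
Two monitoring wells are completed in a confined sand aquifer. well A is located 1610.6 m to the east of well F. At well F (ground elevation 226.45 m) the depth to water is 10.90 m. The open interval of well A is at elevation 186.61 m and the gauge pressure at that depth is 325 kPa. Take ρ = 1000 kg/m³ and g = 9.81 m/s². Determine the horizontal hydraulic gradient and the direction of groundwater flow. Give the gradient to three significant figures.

i ≈ 0.00260; groundwater flows toward the west

Total head at well F: h = 226.45 − 10.90 = 215.55 m.
Pressure head at well A: ψ = P/(ρg) = 325×1000 / (1000 × 9.81) = 33.13 m.
Total head at well A: h = z + ψ = 186.61 + 33.13 = 219.74 m.
Head difference: h(well F) − h(well A) = 215.55 − 219.74 = -4.19 m.
Hydraulic gradient: i = |Δh| / L = 4.19 / 1610.6 = 0.00260.
Flow is from higher to lower head: from well A toward well F, i.e. toward the west.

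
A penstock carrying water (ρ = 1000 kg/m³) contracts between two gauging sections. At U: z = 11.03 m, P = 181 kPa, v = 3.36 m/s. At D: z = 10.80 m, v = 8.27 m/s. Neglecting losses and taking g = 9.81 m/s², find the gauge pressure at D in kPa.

Pressure head at U: ψ₁ = P₁/(ρg) = 181×1000 / (1000 × 9.81) = 18.45 m.
Velocity heads: v₁²/2g = 3.36²/19.62 = 0.575 m; v₂²/2g = 8.27²/19.62 = 3.486 m.
Total head H = z₁ + ψ₁ + v₁²/2g = 11.03 + 18.45 + 0.575 = 30.05 m.
ψ₂ = H − z₂ − v₂²/2g = 30.05 − 10.80 − 3.486 = 15.76 m.
P₂ = ρgψ₂ = 1000 × 9.81 × 15.76 ≈ 155 kPa.

P₂ ≈ 155 kPa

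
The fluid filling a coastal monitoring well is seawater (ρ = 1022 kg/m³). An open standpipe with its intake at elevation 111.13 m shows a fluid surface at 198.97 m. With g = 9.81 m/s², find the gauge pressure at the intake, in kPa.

P ≈ 881 kPa

Pressure head ψ = h − z = 198.97 − 111.13 = 87.84 m.
P = ρgψ = 1022 × 9.81 × 87.84 = 880668 Pa ≈ 881 kPa.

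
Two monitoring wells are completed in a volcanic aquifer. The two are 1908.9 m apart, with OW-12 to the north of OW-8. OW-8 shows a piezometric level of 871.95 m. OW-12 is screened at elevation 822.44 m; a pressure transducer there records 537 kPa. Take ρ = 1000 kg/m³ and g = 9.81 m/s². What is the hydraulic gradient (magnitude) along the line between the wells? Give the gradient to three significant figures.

Total head at OW-8: h = 871.95 m (water level in the piezometer is the total head).
Pressure head at OW-12: ψ = P/(ρg) = 537×1000 / (1000 × 9.81) = 54.74 m.
Total head at OW-12: h = z + ψ = 822.44 + 54.74 = 877.18 m.
Head difference: h(OW-8) − h(OW-12) = 871.95 − 877.18 = -5.23 m.
Hydraulic gradient: i = |Δh| / L = 5.23 / 1908.9 = 0.00274.

i ≈ 0.00274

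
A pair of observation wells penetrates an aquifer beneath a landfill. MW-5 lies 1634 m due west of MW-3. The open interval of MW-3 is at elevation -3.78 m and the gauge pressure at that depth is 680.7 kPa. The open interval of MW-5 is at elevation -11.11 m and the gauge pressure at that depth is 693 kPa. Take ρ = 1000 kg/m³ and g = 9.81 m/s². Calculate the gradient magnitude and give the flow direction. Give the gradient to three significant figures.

Pressure head at MW-3: ψ = P/(ρg) = 680.7×1000 / (1000 × 9.81) = 69.39 m.
Total head at MW-3: h = z + ψ = -3.78 + 69.39 = 65.61 m.
Pressure head at MW-5: ψ = P/(ρg) = 693×1000 / (1000 × 9.81) = 70.64 m.
Total head at MW-5: h = z + ψ = -11.11 + 70.64 = 59.53 m.
Head difference: h(MW-3) − h(MW-5) = 65.61 − 59.53 = 6.08 m.
Hydraulic gradient: i = |Δh| / L = 6.08 / 1634 = 0.00372.
Flow is from higher to lower head: from MW-3 toward MW-5, i.e. toward the west.

i ≈ 0.00372; groundwater flows toward the west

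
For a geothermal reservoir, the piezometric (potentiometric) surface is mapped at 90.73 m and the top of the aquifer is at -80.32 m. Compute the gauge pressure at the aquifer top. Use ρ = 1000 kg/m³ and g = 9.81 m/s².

Pressure head at the aquifer top: ψ = h − z = 90.73 − (-80.32) = 171.05 m.
P = ρgψ = 1000 × 9.81 × 171.05 = 1678000 Pa ≈ 1680 kPa.

P ≈ 1680 kPa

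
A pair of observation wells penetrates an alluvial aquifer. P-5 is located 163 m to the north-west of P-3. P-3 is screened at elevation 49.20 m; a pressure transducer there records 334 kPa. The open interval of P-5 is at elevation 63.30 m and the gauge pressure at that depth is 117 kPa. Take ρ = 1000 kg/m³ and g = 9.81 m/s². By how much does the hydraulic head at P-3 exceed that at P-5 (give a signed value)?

Pressure head at P-3: ψ = P/(ρg) = 334×1000 / (1000 × 9.81) = 34.05 m.
Total head at P-3: h = z + ψ = 49.20 + 34.05 = 83.25 m.
Pressure head at P-5: ψ = P/(ρg) = 117×1000 / (1000 × 9.81) = 11.93 m.
Total head at P-5: h = z + ψ = 63.30 + 11.93 = 75.23 m.
Head difference: h(P-3) − h(P-5) = 83.25 − 75.23 = 8.02 m.

Δh ≈ 8.02 m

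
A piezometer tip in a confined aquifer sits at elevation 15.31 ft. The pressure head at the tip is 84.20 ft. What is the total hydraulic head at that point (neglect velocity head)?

h ≈ 99.51 ft

h = z + ψ = 15.31 + 84.20 = 99.51 ft.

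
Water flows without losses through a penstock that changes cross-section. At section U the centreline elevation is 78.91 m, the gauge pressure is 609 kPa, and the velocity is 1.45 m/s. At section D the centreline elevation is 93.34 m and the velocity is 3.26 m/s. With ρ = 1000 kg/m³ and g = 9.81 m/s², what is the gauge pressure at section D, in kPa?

Pressure head at U: ψ₁ = P₁/(ρg) = 609×1000 / (1000 × 9.81) = 62.08 m.
Velocity heads: v₁²/2g = 1.45²/19.62 = 0.107 m; v₂²/2g = 3.26²/19.62 = 0.542 m.
Total head H = z₁ + ψ₁ + v₁²/2g = 78.91 + 62.08 + 0.107 = 141.10 m.
ψ₂ = H − z₂ − v₂²/2g = 141.10 − 93.34 − 0.542 = 47.22 m.
P₂ = ρgψ₂ = 1000 × 9.81 × 47.22 ≈ 463 kPa.

P₂ ≈ 463 kPa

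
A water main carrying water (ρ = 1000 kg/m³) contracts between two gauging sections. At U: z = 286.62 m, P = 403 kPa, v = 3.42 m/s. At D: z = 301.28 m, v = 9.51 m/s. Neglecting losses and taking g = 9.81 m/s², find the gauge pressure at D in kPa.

P₂ ≈ 220 kPa

Pressure head at U: ψ₁ = P₁/(ρg) = 403×1000 / (1000 × 9.81) = 41.08 m.
Velocity heads: v₁²/2g = 3.42²/19.62 = 0.596 m; v₂²/2g = 9.51²/19.62 = 4.610 m.
Total head H = z₁ + ψ₁ + v₁²/2g = 286.62 + 41.08 + 0.596 = 328.30 m.
ψ₂ = H − z₂ − v₂²/2g = 328.30 − 301.28 − 4.610 = 22.41 m.
P₂ = ρgψ₂ = 1000 × 9.81 × 22.41 ≈ 220 kPa.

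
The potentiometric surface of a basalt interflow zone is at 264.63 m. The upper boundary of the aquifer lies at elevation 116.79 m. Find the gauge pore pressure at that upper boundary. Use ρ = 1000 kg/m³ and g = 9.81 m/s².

P ≈ 1450 kPa

Pressure head at the aquifer top: ψ = h − z = 264.63 − 116.79 = 147.84 m.
P = ρgψ = 1000 × 9.81 × 147.84 = 1450310 Pa ≈ 1450 kPa.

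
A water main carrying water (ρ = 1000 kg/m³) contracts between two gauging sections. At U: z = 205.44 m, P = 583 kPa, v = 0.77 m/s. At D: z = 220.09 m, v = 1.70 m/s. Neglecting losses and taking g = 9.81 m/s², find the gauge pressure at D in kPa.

Pressure head at U: ψ₁ = P₁/(ρg) = 583×1000 / (1000 × 9.81) = 59.43 m.
Velocity heads: v₁²/2g = 0.77²/19.62 = 0.030 m; v₂²/2g = 1.70²/19.62 = 0.147 m.
Total head H = z₁ + ψ₁ + v₁²/2g = 205.44 + 59.43 + 0.030 = 264.90 m.
ψ₂ = H − z₂ − v₂²/2g = 264.90 − 220.09 − 0.147 = 44.66 m.
P₂ = ρgψ₂ = 1000 × 9.81 × 44.66 ≈ 438 kPa.

P₂ ≈ 438 kPa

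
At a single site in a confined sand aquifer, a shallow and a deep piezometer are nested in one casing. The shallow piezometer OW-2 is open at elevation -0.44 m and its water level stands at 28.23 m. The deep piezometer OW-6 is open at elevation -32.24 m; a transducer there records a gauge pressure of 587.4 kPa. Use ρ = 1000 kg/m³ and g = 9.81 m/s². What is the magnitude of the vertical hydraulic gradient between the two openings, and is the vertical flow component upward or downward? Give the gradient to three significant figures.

|i_v| ≈ 0.0186; vertical flow is downward

Total head at OW-2: h = 28.23 m (water level in the standpipe).
Pressure head at OW-6: ψ = P/(ρg) = 587.4×1000 / (1000 × 9.81) = 59.88 m.
Total head at OW-6: h = z + ψ = -32.24 + 59.88 = 27.64 m.
Δh = h(OW-2) − h(OW-6) = 28.23 − 27.64 = 0.59 m.
Vertical separation Δz = -0.44 − (-32.24) = 31.80 m.
|i_v| = |Δh| / Δz = 0.59 / 31.80 = 0.0186.
Head is higher in the shallow piezometer, so vertical flow is downward (recharge condition).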